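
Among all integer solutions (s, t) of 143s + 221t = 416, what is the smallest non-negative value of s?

Reduce mod 221: 143s ≡ 416 (mod 221). With g = gcd(143, 221) = 13 dividing 416, divide through: 11s ≡ 32 (mod 17).
Since gcd(11, 17) = 1, s ≡ 32·(11)⁻¹ ≡ 6 (mod 17). Smallest non-negative: 6.

6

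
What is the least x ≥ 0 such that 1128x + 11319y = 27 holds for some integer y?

Euclid: 11319 = 10·1128 + 39; 1128 = 28·39 + 36; 39 = 1·36 + 3; 36 = 12·3 + 0 → gcd = 3; 27 = 3·9.
Back-substitution yields 1128·(-291) + 11319·(29) = 3, so one solution is x = -291·9 = -2619, y = 29·9 = 261.
Solutions in x differ by 11319/3 = 3773; the one in [0, 3773) is -2619 mod 3773 = 1154.

1154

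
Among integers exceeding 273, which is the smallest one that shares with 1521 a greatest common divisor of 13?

Multiples of 13 above 273: 13·22, 13·23, … . Need the cofactor coprime to 1521/13 = 117.
Checking s = 22, 23, … the first with gcd(s, 117) = 1 is s = 22, giving 286.

286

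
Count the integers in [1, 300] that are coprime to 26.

Prime factors of 26: 2, 13. Count integers ≤ 300 divisible by none of them.
By inclusion–exclusion: 300 − ⌊300/2⌋ − ⌊300/13⌋ + ⌊300/26⌋ = 138.

138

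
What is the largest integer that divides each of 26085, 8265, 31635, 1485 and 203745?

gcd(26085, 8265): 26085 = 3·8265 + 1290; 8265 = 6·1290 + 525; 1290 = 2·525 + 240; 525 = 2·240 + 45; 240 = 5·45 + 15; 45 = 3·15 + 0 → 15
gcd(15, 31635): 31635 = 2109·15 + 0 → 15
gcd(15, 1485): 1485 = 99·15 + 0 → 15
gcd(15, 203745): 203745 = 13583·15 + 0 → 15

15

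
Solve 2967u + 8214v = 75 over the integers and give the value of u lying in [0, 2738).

gcd(2967, 8214) = 3 (Euclid: 8214 = 2·2967 + 2280; 2967 = 1·2280 + 687; 2280 = 3·687 + 219; 687 = 3·219 + 30; 219 = 7·30 + 9; 30 = 3·9 + 3; 9 = 3·3 + 0), and 3 | 75.
Extended Euclid: 2967·(825) + 8214·(-298) = 3. Scale by 25: u₀ = 20625.
General solution u = u₀ + 2738t; reducing mod 2738 gives u = 1459 (and v = -527).

1459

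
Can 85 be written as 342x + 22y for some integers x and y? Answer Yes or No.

By Bézout, 342x + 22y = 85 has integer solutions iff gcd(342, 22) | 85.
Euclid: 342 = 15·22 + 12; 22 = 1·12 + 10; 12 = 1·10 + 2; 10 = 5·2 + 0. gcd = 2; 85 mod 2 = 1. No.

No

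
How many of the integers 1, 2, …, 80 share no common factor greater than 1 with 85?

60

85 = 5·17. Inclusion–exclusion on these primes:
80 − ⌊80/5⌋ − ⌊80/17⌋ + ⌊80/85⌋ = 60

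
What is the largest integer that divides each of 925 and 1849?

1

925 = 5² · 37
1849 = 43²
Common: 1 = 1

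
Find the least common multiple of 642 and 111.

23754

gcd first: 642 = 5·111 + 87; 111 = 1·87 + 24; 87 = 3·24 + 15; 24 = 1·15 + 9; 15 = 1·9 + 6; 9 = 1·6 + 3; 6 = 2·3 + 0 → gcd = 3
lcm = 642·111/gcd = 71262/3 = 23754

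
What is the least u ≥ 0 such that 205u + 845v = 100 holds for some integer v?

gcd(205, 845) = 5 (Euclid: 845 = 4·205 + 25; 205 = 8·25 + 5; 25 = 5·5 + 0), and 5 | 100.
Extended Euclid: 205·(33) + 845·(-8) = 5. Scale by 20: u₀ = 660.
General solution u = u₀ + 169t; reducing mod 169 gives u = 153 (and v = -37).

153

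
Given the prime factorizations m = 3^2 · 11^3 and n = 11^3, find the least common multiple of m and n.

11979

max exponent per prime: 3^2 · 11^3 = 11979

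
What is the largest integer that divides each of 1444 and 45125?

1444 = 2² · 19²
45125 = 5³ · 19²
Common: 19² = 361

361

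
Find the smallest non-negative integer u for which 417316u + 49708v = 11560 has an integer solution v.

gcd(417316, 49708) = 1156 (Euclid: 417316 = 8·49708 + 19652; 49708 = 2·19652 + 10404; 19652 = 1·10404 + 9248; 10404 = 1·9248 + 1156; 9248 = 8·1156 + 0), and 1156 | 11560.
Extended Euclid: 417316·(-5) + 49708·(42) = 1156. Scale by 10: u₀ = -50.
General solution u = u₀ + 43t; reducing mod 43 gives u = 36 (and v = -302).

36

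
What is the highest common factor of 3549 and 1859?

3549 = 3 · 7 · 13²
1859 = 11 · 13²
Common: 13² = 169

169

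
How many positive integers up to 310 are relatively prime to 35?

Prime factors of 35: 5, 7. Count integers ≤ 310 divisible by none of them.
By inclusion–exclusion: 310 − ⌊310/5⌋ − ⌊310/7⌋ + ⌊310/35⌋ = 212.

212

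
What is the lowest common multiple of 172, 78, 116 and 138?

4474236

172 = 2² · 43; 78 = 2 · 3 · 13; 116 = 2² · 29; 138 = 2 · 3 · 23
lcm takes max exponent of each prime: 2² · 3 · 13 · 23 · 29 · 43 = 4474236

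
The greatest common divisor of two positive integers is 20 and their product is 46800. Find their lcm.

2340

Since gcd(p,q)·lcm(p,q) = pq, lcm = 46800/20 = 2340.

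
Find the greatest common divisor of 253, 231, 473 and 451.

gcd(253, 231): 253 = 1·231 + 22; 231 = 10·22 + 11; 22 = 2·11 + 0 → 11
gcd(11, 473): 473 = 43·11 + 0 → 11
gcd(11, 451): 451 = 41·11 + 0 → 11

11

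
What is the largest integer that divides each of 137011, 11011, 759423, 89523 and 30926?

gcd(137011, 11011): 137011 = 12·11011 + 4879; 11011 = 2·4879 + 1253; 4879 = 3·1253 + 1120; 1253 = 1·1120 + 133; 1120 = 8·133 + 56; 133 = 2·56 + 21; 56 = 2·21 + 14; 21 = 1·14 + 7; 14 = 2·7 + 0 → 7
gcd(7, 759423): 759423 = 108489·7 + 0 → 7
gcd(7, 89523): 89523 = 12789·7 + 0 → 7
gcd(7, 30926): 30926 = 4418·7 + 0 → 7

7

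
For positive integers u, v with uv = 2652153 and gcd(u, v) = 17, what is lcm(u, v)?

gcd·lcm = product, so lcm = 2652153/17 = 156009.

156009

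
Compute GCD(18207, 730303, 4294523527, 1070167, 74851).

gcd(18207, 730303): 730303 = 40·18207 + 2023; 18207 = 9·2023 + 0 → 2023
gcd(2023, 4294523527): 4294523527 = 2122849·2023 + 0 → 2023
gcd(2023, 1070167): 1070167 = 529·2023 + 0 → 2023
gcd(2023, 74851): 74851 = 37·2023 + 0 → 2023

2023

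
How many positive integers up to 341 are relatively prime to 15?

182

15 = 3·5. Inclusion–exclusion on these primes:
341 − ⌊341/3⌋ − ⌊341/5⌋ + ⌊341/15⌋ = 182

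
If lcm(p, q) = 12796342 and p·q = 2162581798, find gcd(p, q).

gcd·lcm = product, so gcd = 2162581798/12796342 = 169.

169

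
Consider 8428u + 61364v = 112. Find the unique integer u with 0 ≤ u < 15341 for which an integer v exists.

Euclid: 61364 = 7·8428 + 2368; 8428 = 3·2368 + 1324; 2368 = 1·1324 + 1044; 1324 = 1·1044 + 280; 1044 = 3·280 + 204; 280 = 1·204 + 76; 204 = 2·76 + 52; 76 = 1·52 + 24; 52 = 2·24 + 4; 24 = 6·4 + 0 → gcd = 4; 112 = 4·28.
Back-substitution yields 8428·(-2410) + 61364·(331) = 4, so one solution is u = -2410·28 = -67480, v = 331·28 = 9268.
Solutions in u differ by 61364/4 = 15341; the one in [0, 15341) is -67480 mod 15341 = 9225.

9225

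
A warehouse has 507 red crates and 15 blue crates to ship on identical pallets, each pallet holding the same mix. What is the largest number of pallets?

Euclid: 507 = 33·15 + 12; 15 = 1·12 + 3; 12 = 4·3 + 0. Last nonzero remainder: 3.

3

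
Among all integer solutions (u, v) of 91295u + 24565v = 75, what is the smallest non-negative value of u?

gcd(91295, 24565) = 5 (Euclid: 91295 = 3·24565 + 17600; 24565 = 1·17600 + 6965; 17600 = 2·6965 + 3670; 6965 = 1·3670 + 3295; 3670 = 1·3295 + 375; 3295 = 8·375 + 295; 375 = 1·295 + 80; 295 = 3·80 + 55; 80 = 1·55 + 25; 55 = 2·25 + 5; 25 = 5·5 + 0), and 5 | 75.
Extended Euclid: 91295·(-917) + 24565·(3408) = 5. Scale by 15: u₀ = -13755.
General solution u = u₀ + 4913t; reducing mod 4913 gives u = 984 (and v = -3657).

984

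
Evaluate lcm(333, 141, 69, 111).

359973

333 = 3² · 37; 141 = 3 · 47; 69 = 3 · 23; 111 = 3 · 37
lcm takes max exponent of each prime: 3² · 23 · 37 · 47 = 359973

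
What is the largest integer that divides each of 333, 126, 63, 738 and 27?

333 = 3² · 37; 126 = 2 · 3² · 7; 63 = 3² · 7; 738 = 2 · 3² · 41; 27 = 3³
gcd takes min exponent of each prime: 3² = 9

9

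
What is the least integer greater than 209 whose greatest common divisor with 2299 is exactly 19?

228

2299 = 19·121. Any k with gcd(k, 2299) = 19 is a multiple of 19, say 19s, with s coprime to 121.
Need s > 209/19, so s ≥ 12. First s ≥ 12 with gcd(s, 121) = 1 is s = 12. Thus k = 19·12 = 228.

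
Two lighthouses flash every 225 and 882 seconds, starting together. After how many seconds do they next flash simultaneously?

gcd first: 882 = 3·225 + 207; 225 = 1·207 + 18; 207 = 11·18 + 9; 18 = 2·9 + 0 → gcd = 9
lcm = 225·882/gcd = 198450/9 = 22050

22050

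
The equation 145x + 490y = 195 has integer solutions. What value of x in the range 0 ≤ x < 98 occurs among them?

25

Reduce mod 490: 145x ≡ 195 (mod 490). With g = gcd(145, 490) = 5 dividing 195, divide through: 29x ≡ 39 (mod 98).
Since gcd(29, 98) = 1, x ≡ 39·(29)⁻¹ ≡ 25 (mod 98). Smallest non-negative: 25.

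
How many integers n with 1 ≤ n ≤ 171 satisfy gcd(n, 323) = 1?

152

Prime factors of 323: 17, 19. Count integers ≤ 171 divisible by none of them.
By inclusion–exclusion: 171 − ⌊171/17⌋ − ⌊171/19⌋ + ⌊171/323⌋ = 152.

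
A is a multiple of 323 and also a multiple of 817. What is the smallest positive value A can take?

13889

323 = 17 · 19; 817 = 19 · 43
max exponents: 17 · 19 · 43 = 13889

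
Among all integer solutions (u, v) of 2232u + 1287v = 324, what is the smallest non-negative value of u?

Reduce mod 1287: 2232u ≡ 324 (mod 1287). With g = gcd(2232, 1287) = 9 dividing 324, divide through: 248u ≡ 36 (mod 143).
Since gcd(248, 143) = 1, u ≡ 36·(248)⁻¹ ≡ 127 (mod 143). Smallest non-negative: 127.

127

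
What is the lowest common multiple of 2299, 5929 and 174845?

lcm(2299, 5929) = 2299·5929/gcd = 13630771/121 = 112651
lcm(112651, 174845) = 112651·174845/gcd = 19696464095/121 = 162780695

162780695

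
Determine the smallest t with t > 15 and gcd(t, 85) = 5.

Multiples of 5 above 15: 5·4, 5·5, … . Need the cofactor coprime to 85/5 = 17.
Checking s = 4, 5, … the first with gcd(s, 17) = 1 is s = 4, giving 20.

20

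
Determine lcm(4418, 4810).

10625290

gcd first: 4810 = 1·4418 + 392; 4418 = 11·392 + 106; 392 = 3·106 + 74; 106 = 1·74 + 32; 74 = 2·32 + 10; 32 = 3·10 + 2; 10 = 5·2 + 0 → gcd = 2
lcm = 4418·4810/gcd = 21250580/2 = 10625290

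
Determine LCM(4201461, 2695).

1029357945

gcd first: 4201461 = 1558·2695 + 2651; 2695 = 1·2651 + 44; 2651 = 60·44 + 11; 44 = 4·11 + 0 → gcd = 11
lcm = 4201461·2695/gcd = 11322937395/11 = 1029357945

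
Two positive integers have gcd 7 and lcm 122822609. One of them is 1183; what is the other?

p·q = gcd·lcm = 7·122822609 = 859758263, so q = 859758263/1183 = 726761.

726761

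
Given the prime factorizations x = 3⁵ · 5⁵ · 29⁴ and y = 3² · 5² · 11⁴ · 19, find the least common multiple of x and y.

149407578986428125

max exponent per prime: 3⁵ · 5⁵ · 11⁴ · 19 · 29⁴ = 149407578986428125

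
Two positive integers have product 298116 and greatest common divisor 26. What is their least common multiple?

11466

gcd·lcm = product, so lcm = 298116/26 = 11466.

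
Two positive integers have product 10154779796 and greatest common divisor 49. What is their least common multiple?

For any two positive integers, gcd × lcm equals their product. Hence lcm = 10154779796 / 49 = 207240404.

207240404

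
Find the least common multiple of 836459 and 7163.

460888909

gcd first: 836459 = 116·7163 + 5551; 7163 = 1·5551 + 1612; 5551 = 3·1612 + 715; 1612 = 2·715 + 182; 715 = 3·182 + 169; 182 = 1·169 + 13; 169 = 13·13 + 0 → gcd = 13
lcm = 836459·7163/gcd = 5991555817/13 = 460888909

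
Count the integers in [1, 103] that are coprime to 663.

60

Prime factors of 663: 3, 13, 17. Count integers ≤ 103 divisible by none of them.
By inclusion–exclusion: 103 − ⌊103/3⌋ − ⌊103/13⌋ − ⌊103/17⌋ + ⌊103/39⌋ + ⌊103/51⌋ + ⌊103/221⌋ − ⌊103/663⌋ = 60.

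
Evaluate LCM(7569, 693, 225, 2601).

lcm(7569, 693) = 7569·693/gcd = 5245317/9 = 582813
lcm(582813, 225) = 582813·225/gcd = 131132925/9 = 14570325
lcm(14570325, 2601) = 14570325·2601/gcd = 37897415325/9 = 4210823925

4210823925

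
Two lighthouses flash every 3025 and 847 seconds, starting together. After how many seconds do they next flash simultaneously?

21175

3025 = 5² · 11²; 847 = 7 · 11²
max exponents: 5² · 7 · 11² = 21175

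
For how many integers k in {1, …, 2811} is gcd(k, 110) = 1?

110 = 2·5·11. Inclusion–exclusion on these primes:
2811 − ⌊2811/2⌋ − ⌊2811/5⌋ − ⌊2811/11⌋ + ⌊2811/10⌋ + ⌊2811/22⌋ + ⌊2811/55⌋ − ⌊2811/110⌋ = 1023

1023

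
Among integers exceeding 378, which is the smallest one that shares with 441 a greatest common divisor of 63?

504

441 = 63·7. Any x with gcd(x, 441) = 63 is a multiple of 63, say 63s, with s coprime to 7.
Need s > 378/63, so s ≥ 7. First s ≥ 7 with gcd(s, 7) = 1 is s = 8. Thus x = 63·8 = 504.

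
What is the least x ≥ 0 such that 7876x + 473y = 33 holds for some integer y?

17

Reduce mod 473: 7876x ≡ 33 (mod 473). With g = gcd(7876, 473) = 11 dividing 33, divide through: 716x ≡ 3 (mod 43).
Since gcd(716, 43) = 1, x ≡ 3·(716)⁻¹ ≡ 17 (mod 43). Smallest non-negative: 17.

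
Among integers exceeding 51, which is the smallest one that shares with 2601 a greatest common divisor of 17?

68

2601 = 17·153. Any m with gcd(m, 2601) = 17 is a multiple of 17, say 17s, with s coprime to 153.
Need s > 51/17, so s ≥ 4. First s ≥ 4 with gcd(s, 153) = 1 is s = 4. Thus m = 17·4 = 68.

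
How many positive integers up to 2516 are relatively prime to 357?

Prime factors of 357: 3, 7, 17. Count integers ≤ 2516 divisible by none of them.
By inclusion–exclusion: 2516 − ⌊2516/3⌋ − ⌊2516/7⌋ − ⌊2516/17⌋ + ⌊2516/21⌋ + ⌊2516/51⌋ + ⌊2516/119⌋ − ⌊2516/357⌋ = 1353.

1353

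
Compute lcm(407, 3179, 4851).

51871743

lcm(407, 3179) = 407·3179/gcd = 1293853/11 = 117623
lcm(117623, 4851) = 117623·4851/gcd = 570589173/11 = 51871743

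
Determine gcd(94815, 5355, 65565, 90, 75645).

45

94815 = 3² · 5 · 7² · 43; 5355 = 3² · 5 · 7 · 17; 65565 = 3² · 5 · 31 · 47; 90 = 2 · 3² · 5; 75645 = 3² · 5 · 41²
gcd takes min exponent of each prime: 3² · 5 = 45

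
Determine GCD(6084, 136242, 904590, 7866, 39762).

6084 = 2² · 3² · 13²; 136242 = 2 · 3⁴ · 29²; 904590 = 2 · 3² · 5 · 19 · 23²; 7866 = 2 · 3² · 19 · 23; 39762 = 2 · 3² · 47²
gcd takes min exponent of each prime: 2 · 3² = 18

18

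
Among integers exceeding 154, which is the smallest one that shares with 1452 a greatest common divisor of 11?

1452 = 11·132. Any k with gcd(k, 1452) = 11 is a multiple of 11, say 11s, with s coprime to 132.
Need s > 154/11, so s ≥ 15. First s ≥ 15 with gcd(s, 132) = 1 is s = 17. Thus k = 11·17 = 187.

187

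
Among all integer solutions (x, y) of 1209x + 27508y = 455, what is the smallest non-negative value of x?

Reduce mod 27508: 1209x ≡ 455 (mod 27508). With g = gcd(1209, 27508) = 13 dividing 455, divide through: 93x ≡ 35 (mod 2116).
Since gcd(93, 2116) = 1, x ≡ 35·(93)⁻¹ ≡ 1047 (mod 2116). Smallest non-negative: 1047.

1047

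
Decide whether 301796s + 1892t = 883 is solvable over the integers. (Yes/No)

No

gcd(301796, 1892): 301796 = 159·1892 + 968; 1892 = 1·968 + 924; 968 = 1·924 + 44; 924 = 21·44 + 0 → 44
44 does not divide 883, so a solution does not exist.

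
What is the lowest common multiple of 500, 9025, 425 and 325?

lcm(500, 9025) = 500·9025/gcd = 4512500/25 = 180500
lcm(180500, 425) = 180500·425/gcd = 76712500/25 = 3068500
lcm(3068500, 325) = 3068500·325/gcd = 997262500/25 = 39890500

39890500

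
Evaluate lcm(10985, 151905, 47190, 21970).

10985 = 5 · 13³; 151905 = 3 · 5 · 13 · 19 · 41; 47190 = 2 · 3 · 5 · 11² · 13; 21970 = 2 · 5 · 13³
lcm takes max exponent of each prime: 2 · 3 · 5 · 11² · 13³ · 19 · 41 = 6212610690

6212610690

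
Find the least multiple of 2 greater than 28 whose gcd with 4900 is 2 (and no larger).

34

gcd(t, 4900) = 2 forces 2 | t; write t = 2s. Then gcd(2s, 2·2450) = 2·gcd(s, 2450), so need gcd(s, 2450) = 1.
2s > 28 gives s ≥ 15. The least s ≥ 15 coprime to 2450 is 17, so t = 2·17 = 34.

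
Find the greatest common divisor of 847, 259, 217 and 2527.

847 = 7 · 11²; 259 = 7 · 37; 217 = 7 · 31; 2527 = 7 · 19²
gcd takes min exponent of each prime: 7 = 7

7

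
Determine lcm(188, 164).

gcd first: 188 = 1·164 + 24; 164 = 6·24 + 20; 24 = 1·20 + 4; 20 = 5·4 + 0 → gcd = 4
lcm = 188·164/gcd = 30832/4 = 7708

7708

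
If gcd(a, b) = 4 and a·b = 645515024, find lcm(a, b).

Since gcd(a,b)·lcm(a,b) = ab, lcm = 645515024/4 = 161378756.

161378756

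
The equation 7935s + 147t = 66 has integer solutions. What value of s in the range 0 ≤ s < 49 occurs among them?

27

gcd(7935, 147) = 3 (Euclid: 7935 = 53·147 + 144; 147 = 1·144 + 3; 144 = 48·3 + 0), and 3 | 66.
Extended Euclid: 7935·(-1) + 147·(54) = 3. Scale by 22: s₀ = -22.
General solution s = s₀ + 49k; reducing mod 49 gives s = 27 (and t = -1457).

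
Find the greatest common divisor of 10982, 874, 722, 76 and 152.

10982 = 2 · 17² · 19; 874 = 2 · 19 · 23; 722 = 2 · 19²; 76 = 2² · 19; 152 = 2³ · 19
gcd takes min exponent of each prime: 2 · 19 = 38

38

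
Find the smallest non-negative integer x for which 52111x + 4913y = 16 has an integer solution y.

Reduce mod 4913: 52111x ≡ 16 (mod 4913). With g = gcd(52111, 4913) = 1 dividing 16, divide through: 52111x ≡ 16 (mod 4913).
Since gcd(52111, 4913) = 1, x ≡ 16·(52111)⁻¹ ≡ 2309 (mod 4913). Smallest non-negative: 2309.

2309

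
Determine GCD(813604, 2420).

813604 = 2² · 11² · 41²
2420 = 2² · 5 · 11²
Common: 2² · 11² = 484

484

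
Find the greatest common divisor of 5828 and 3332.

Euclid: 5828 = 1·3332 + 2496; 3332 = 1·2496 + 836; 2496 = 2·836 + 824; 836 = 1·824 + 12; 824 = 68·12 + 8; 12 = 1·8 + 4; 8 = 2·4 + 0. Last nonzero remainder: 4.

4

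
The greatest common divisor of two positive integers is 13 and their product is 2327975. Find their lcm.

179075

Since gcd(p,q)·lcm(p,q) = pq, lcm = 2327975/13 = 179075.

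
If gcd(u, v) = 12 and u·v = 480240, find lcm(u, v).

40020

For any two positive integers, gcd × lcm equals their product. Hence lcm = 480240 / 12 = 40020.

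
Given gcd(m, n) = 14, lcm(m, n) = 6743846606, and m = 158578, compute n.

595378

Using mn = gcd(m,n)·lcm(m,n) = 14·6743846606 = 94413852484, we get n = 94413852484/158578 = 595378.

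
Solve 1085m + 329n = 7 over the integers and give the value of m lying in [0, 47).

Reduce mod 329: 1085m ≡ 7 (mod 329). With g = gcd(1085, 329) = 7 dividing 7, divide through: 155m ≡ 1 (mod 47).
Since gcd(155, 47) = 1, m ≡ 1·(155)⁻¹ ≡ 37 (mod 47). Smallest non-negative: 37.

37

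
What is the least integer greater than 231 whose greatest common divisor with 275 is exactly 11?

Multiples of 11 above 231: 11·22, 11·23, … . Need the cofactor coprime to 275/11 = 25.
Checking s = 22, 23, … the first with gcd(s, 25) = 1 is s = 22, giving 242.

242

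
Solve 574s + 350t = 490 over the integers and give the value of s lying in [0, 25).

Euclid: 574 = 1·350 + 224; 350 = 1·224 + 126; 224 = 1·126 + 98; 126 = 1·98 + 28; 98 = 3·28 + 14; 28 = 2·14 + 0 → gcd = 14; 490 = 14·35.
Back-substitution yields 574·(11) + 350·(-18) = 14, so one solution is s = 11·35 = 385, t = -18·35 = -630.
Solutions in s differ by 350/14 = 25; the one in [0, 25) is 385 mod 25 = 10.

10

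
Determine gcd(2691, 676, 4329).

13

gcd(2691, 676): 2691 = 3·676 + 663; 676 = 1·663 + 13; 663 = 51·13 + 0 → 13
gcd(13, 4329): 4329 = 333·13 + 0 → 13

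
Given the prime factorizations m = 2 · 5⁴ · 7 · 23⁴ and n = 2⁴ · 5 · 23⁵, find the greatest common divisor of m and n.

2798410

min exponent per shared prime: 2 · 5 · 23⁴ = 2798410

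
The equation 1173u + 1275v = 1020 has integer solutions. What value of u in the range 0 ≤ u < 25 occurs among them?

Reduce mod 1275: 1173u ≡ 1020 (mod 1275). With g = gcd(1173, 1275) = 51 dividing 1020, divide through: 23u ≡ 20 (mod 25).
Since gcd(23, 25) = 1, u ≡ 20·(23)⁻¹ ≡ 15 (mod 25). Smallest non-negative: 15.

15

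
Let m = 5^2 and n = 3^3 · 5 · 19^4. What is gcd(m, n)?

min exponent per shared prime: 5 = 5

5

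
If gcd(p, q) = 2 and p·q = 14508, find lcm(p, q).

7254

For any two positive integers, gcd × lcm equals their product. Hence lcm = 14508 / 2 = 7254.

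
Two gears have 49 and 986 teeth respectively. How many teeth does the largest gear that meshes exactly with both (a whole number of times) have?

1

49 = 7²
986 = 2 · 17 · 29
Common: 1 = 1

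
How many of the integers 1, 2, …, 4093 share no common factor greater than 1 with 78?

1260

78 = 2·3·13. Inclusion–exclusion on these primes:
4093 − ⌊4093/2⌋ − ⌊4093/3⌋ − ⌊4093/13⌋ + ⌊4093/6⌋ + ⌊4093/26⌋ + ⌊4093/39⌋ − ⌊4093/78⌋ = 1260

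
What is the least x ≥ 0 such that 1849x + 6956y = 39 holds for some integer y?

775

gcd(1849, 6956) = 1 (Euclid: 6956 = 3·1849 + 1409; 1849 = 1·1409 + 440; 1409 = 3·440 + 89; 440 = 4·89 + 84; 89 = 1·84 + 5; 84 = 16·5 + 4; 5 = 1·4 + 1; 4 = 4·1 + 0), and 1 | 39.
Extended Euclid: 1849·(-1407) + 6956·(374) = 1. Scale by 39: x₀ = -54873.
General solution x = x₀ + 6956t; reducing mod 6956 gives x = 775 (and y = -206).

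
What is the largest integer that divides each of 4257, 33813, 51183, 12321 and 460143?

9

4257 = 3² · 11 · 43; 33813 = 3² · 13 · 17²; 51183 = 3² · 11² · 47; 12321 = 3² · 37²; 460143 = 3² · 29 · 41 · 43
gcd takes min exponent of each prime: 3² = 9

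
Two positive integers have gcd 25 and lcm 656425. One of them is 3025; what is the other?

5425

a·b = gcd·lcm = 25·656425 = 16410625, so b = 16410625/3025 = 5425.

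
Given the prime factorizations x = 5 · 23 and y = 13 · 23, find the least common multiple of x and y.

max exponent per prime: 5 · 13 · 23 = 1495

1495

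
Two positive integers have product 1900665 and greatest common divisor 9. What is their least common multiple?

211185

For any two positive integers, gcd × lcm equals their product. Hence lcm = 1900665 / 9 = 211185.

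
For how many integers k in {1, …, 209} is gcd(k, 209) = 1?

Prime factors of 209: 11, 19. Count integers ≤ 209 divisible by none of them.
By inclusion–exclusion: 209 − ⌊209/11⌋ − ⌊209/19⌋ + ⌊209/209⌋ = 180.

180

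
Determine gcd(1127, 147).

49

1127 = 7² · 23
147 = 3 · 7²
Common: 7² = 49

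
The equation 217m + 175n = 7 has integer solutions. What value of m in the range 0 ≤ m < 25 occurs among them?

Reduce mod 175: 217m ≡ 7 (mod 175). With g = gcd(217, 175) = 7 dividing 7, divide through: 31m ≡ 1 (mod 25).
Since gcd(31, 25) = 1, m ≡ 1·(31)⁻¹ ≡ 21 (mod 25). Smallest non-negative: 21.

21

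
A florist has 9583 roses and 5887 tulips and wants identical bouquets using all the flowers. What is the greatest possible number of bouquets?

Euclid: 9583 = 1·5887 + 3696; 5887 = 1·3696 + 2191; 3696 = 1·2191 + 1505; 2191 = 1·1505 + 686; 1505 = 2·686 + 133; 686 = 5·133 + 21; 133 = 6·21 + 7; 21 = 3·7 + 0. Last nonzero remainder: 7.

7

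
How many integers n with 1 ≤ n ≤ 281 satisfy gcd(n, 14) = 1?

121

Prime factors of 14: 2, 7. Count integers ≤ 281 divisible by none of them.
By inclusion–exclusion: 281 − ⌊281/2⌋ − ⌊281/7⌋ + ⌊281/14⌋ = 121.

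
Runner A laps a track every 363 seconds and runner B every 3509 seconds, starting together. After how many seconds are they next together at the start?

10527

363 = 3 · 11²; 3509 = 11² · 29
max exponents: 3 · 11² · 29 = 10527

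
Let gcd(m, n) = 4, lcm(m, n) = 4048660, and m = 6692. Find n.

Using mn = gcd(m,n)·lcm(m,n) = 4·4048660 = 16194640, we get n = 16194640/6692 = 2420.

2420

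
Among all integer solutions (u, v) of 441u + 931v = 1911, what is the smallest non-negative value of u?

17

gcd(441, 931) = 49 (Euclid: 931 = 2·441 + 49; 441 = 9·49 + 0), and 49 | 1911.
Extended Euclid: 441·(-2) + 931·(1) = 49. Scale by 39: u₀ = -78.
General solution u = u₀ + 19t; reducing mod 19 gives u = 17 (and v = -6).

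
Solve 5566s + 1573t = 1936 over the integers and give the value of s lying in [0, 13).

Euclid: 5566 = 3·1573 + 847; 1573 = 1·847 + 726; 847 = 1·726 + 121; 726 = 6·121 + 0 → gcd = 121; 1936 = 121·16.
Back-substitution yields 5566·(2) + 1573·(-7) = 121, so one solution is s = 2·16 = 32, t = -7·16 = -112.
Solutions in s differ by 1573/121 = 13; the one in [0, 13) is 32 mod 13 = 6.

6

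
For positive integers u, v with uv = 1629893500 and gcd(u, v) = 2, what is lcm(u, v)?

814946750

For any two positive integers, gcd × lcm equals their product. Hence lcm = 1629893500 / 2 = 814946750.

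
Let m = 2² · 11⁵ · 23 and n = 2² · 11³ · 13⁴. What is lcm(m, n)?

max exponent per prime: 2² · 11⁵ · 13⁴ · 23 = 423179540212

423179540212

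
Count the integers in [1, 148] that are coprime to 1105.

Prime factors of 1105: 5, 13, 17. Count integers ≤ 148 divisible by none of them.
By inclusion–exclusion: 148 − ⌊148/5⌋ − ⌊148/13⌋ − ⌊148/17⌋ + ⌊148/65⌋ + ⌊148/85⌋ + ⌊148/221⌋ − ⌊148/1105⌋ = 103.

103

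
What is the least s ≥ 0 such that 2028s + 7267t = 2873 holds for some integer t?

5

gcd(2028, 7267) = 169 (Euclid: 7267 = 3·2028 + 1183; 2028 = 1·1183 + 845; 1183 = 1·845 + 338; 845 = 2·338 + 169; 338 = 2·169 + 0), and 169 | 2873.
Extended Euclid: 2028·(18) + 7267·(-5) = 169. Scale by 17: s₀ = 306.
General solution s = s₀ + 43k; reducing mod 43 gives s = 5 (and t = -1).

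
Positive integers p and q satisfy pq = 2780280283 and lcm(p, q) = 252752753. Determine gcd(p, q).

gcd·lcm = product, so gcd = 2780280283/252752753 = 11.

11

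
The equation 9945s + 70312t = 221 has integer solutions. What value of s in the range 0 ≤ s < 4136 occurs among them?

3125

Reduce mod 70312: 9945s ≡ 221 (mod 70312). With g = gcd(9945, 70312) = 17 dividing 221, divide through: 585s ≡ 13 (mod 4136).
Since gcd(585, 4136) = 1, s ≡ 13·(585)⁻¹ ≡ 3125 (mod 4136). Smallest non-negative: 3125.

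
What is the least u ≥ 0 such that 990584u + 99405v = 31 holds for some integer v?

73679

Reduce mod 99405: 990584u ≡ 31 (mod 99405). With g = gcd(990584, 99405) = 1 dividing 31, divide through: 990584u ≡ 31 (mod 99405).
Since gcd(990584, 99405) = 1, u ≡ 31·(990584)⁻¹ ≡ 73679 (mod 99405). Smallest non-negative: 73679.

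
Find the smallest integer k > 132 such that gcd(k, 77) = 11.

143

gcd(k, 77) = 11 forces 11 | k; write k = 11s. Then gcd(11s, 11·7) = 11·gcd(s, 7), so need gcd(s, 7) = 1.
11s > 132 gives s ≥ 13. The least s ≥ 13 coprime to 7 is 13, so k = 11·13 = 143.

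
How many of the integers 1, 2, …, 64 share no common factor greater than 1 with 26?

30

Prime factors of 26: 2, 13. Count integers ≤ 64 divisible by none of them.
By inclusion–exclusion: 64 − ⌊64/2⌋ − ⌊64/13⌋ + ⌊64/26⌋ = 30.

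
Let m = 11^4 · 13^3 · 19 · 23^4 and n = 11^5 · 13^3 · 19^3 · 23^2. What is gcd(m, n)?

min exponent per shared prime: 11^4 · 13^3 · 19 · 23^2 = 323303250127

323303250127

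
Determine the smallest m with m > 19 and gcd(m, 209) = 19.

Multiples of 19 above 19: 19·2, 19·3, … . Need the cofactor coprime to 209/19 = 11.
Checking s = 2, 3, … the first with gcd(s, 11) = 1 is s = 2, giving 38.

38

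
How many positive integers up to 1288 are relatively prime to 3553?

1044

3553 = 11·17·19. Inclusion–exclusion on these primes:
1288 − ⌊1288/11⌋ − ⌊1288/17⌋ − ⌊1288/19⌋ + ⌊1288/187⌋ + ⌊1288/209⌋ + ⌊1288/323⌋ − ⌊1288/3553⌋ = 1044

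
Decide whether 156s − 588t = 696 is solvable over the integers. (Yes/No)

Yes

By Bézout, 156s − 588t = 696 has integer solutions iff gcd(156, 588) | 696.
Euclid: 588 = 3·156 + 120; 156 = 1·120 + 36; 120 = 3·36 + 12; 36 = 3·12 + 0. gcd = 12; 696 mod 12 = 0. Yes.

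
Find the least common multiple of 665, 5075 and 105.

lcm(665, 5075) = 665·5075/gcd = 3374875/35 = 96425
lcm(96425, 105) = 96425·105/gcd = 10124625/35 = 289275

289275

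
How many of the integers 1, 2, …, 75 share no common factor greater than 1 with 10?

30

Prime factors of 10: 2, 5. Count integers ≤ 75 divisible by none of them.
By inclusion–exclusion: 75 − ⌊75/2⌋ − ⌊75/5⌋ + ⌊75/10⌋ = 30.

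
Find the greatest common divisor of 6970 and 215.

6970 = 2 · 5 · 17 · 41
215 = 5 · 43
Common: 5 = 5

5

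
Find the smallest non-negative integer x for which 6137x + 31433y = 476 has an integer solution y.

gcd(6137, 31433) = 17 (Euclid: 31433 = 5·6137 + 748; 6137 = 8·748 + 153; 748 = 4·153 + 136; 153 = 1·136 + 17; 136 = 8·17 + 0), and 17 | 476.
Extended Euclid: 6137·(210) + 31433·(-41) = 17. Scale by 28: x₀ = 5880.
General solution x = x₀ + 1849t; reducing mod 1849 gives x = 333 (and y = -65).

333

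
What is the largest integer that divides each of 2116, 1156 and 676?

4

2116 = 2² · 23²; 1156 = 2² · 17²; 676 = 2² · 13²
gcd takes min exponent of each prime: 2² = 4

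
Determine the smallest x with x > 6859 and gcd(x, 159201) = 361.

7220

gcd(x, 159201) = 361 forces 361 | x; write x = 361s. Then gcd(361s, 361·441) = 361·gcd(s, 441), so need gcd(s, 441) = 1.
361s > 6859 gives s ≥ 20. The least s ≥ 20 coprime to 441 is 20, so x = 361·20 = 7220.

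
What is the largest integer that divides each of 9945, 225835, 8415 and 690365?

9945 = 3² · 5 · 13 · 17; 225835 = 5 · 31² · 47; 8415 = 3² · 5 · 11 · 17; 690365 = 5 · 13² · 19 · 43
gcd takes min exponent of each prime: 5 = 5

5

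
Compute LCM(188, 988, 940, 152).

lcm(188, 988) = 188·988/gcd = 185744/4 = 46436
lcm(46436, 940) = 46436·940/gcd = 43649840/188 = 232180
lcm(232180, 152) = 232180·152/gcd = 35291360/76 = 464360

464360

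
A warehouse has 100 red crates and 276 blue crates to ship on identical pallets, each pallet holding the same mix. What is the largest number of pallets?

100 = 2² · 5²
276 = 2² · 3 · 23
Common: 2² = 4

4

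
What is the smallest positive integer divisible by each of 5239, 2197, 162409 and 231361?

2890392973

lcm(5239, 2197) = 5239·2197/gcd = 11510083/169 = 68107
lcm(68107, 162409) = 68107·162409/gcd = 11061189763/5239 = 2111317
lcm(2111317, 231361) = 2111317·231361/gcd = 488476412437/169 = 2890392973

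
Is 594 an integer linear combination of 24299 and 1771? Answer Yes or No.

By Bézout, 24299u − 1771v = 594 has integer solutions iff gcd(24299, 1771) | 594.
Euclid: 24299 = 13·1771 + 1276; 1771 = 1·1276 + 495; 1276 = 2·495 + 286; 495 = 1·286 + 209; 286 = 1·209 + 77; 209 = 2·77 + 55; 77 = 1·55 + 22; 55 = 2·22 + 11; 22 = 2·11 + 0. gcd = 11; 594 mod 11 = 0. Yes.

Yes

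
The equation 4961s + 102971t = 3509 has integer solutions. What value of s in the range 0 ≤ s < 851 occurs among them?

146

Euclid: 102971 = 20·4961 + 3751; 4961 = 1·3751 + 1210; 3751 = 3·1210 + 121; 1210 = 10·121 + 0 → gcd = 121; 3509 = 121·29.
Back-substitution yields 4961·(-83) + 102971·(4) = 121, so one solution is s = -83·29 = -2407, t = 4·29 = 116.
Solutions in s differ by 102971/121 = 851; the one in [0, 851) is -2407 mod 851 = 146.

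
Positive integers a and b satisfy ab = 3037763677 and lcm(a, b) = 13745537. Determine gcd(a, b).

From gcd × lcm = ab: gcd = 3037763677 / 13745537 = 221.

221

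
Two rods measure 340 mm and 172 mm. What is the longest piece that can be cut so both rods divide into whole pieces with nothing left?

4

340 = 2² · 5 · 17
172 = 2² · 43
Common: 2² = 4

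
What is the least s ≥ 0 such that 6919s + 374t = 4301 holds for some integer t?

1

Reduce mod 374: 6919s ≡ 4301 (mod 374). With g = gcd(6919, 374) = 187 dividing 4301, divide through: 37s ≡ 23 (mod 2).
Since gcd(37, 2) = 1, s ≡ 23·(37)⁻¹ ≡ 1 (mod 2). Smallest non-negative: 1.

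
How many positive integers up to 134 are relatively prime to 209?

115

Prime factors of 209: 11, 19. Count integers ≤ 134 divisible by none of them.
By inclusion–exclusion: 134 − ⌊134/11⌋ − ⌊134/19⌋ + ⌊134/209⌋ = 115.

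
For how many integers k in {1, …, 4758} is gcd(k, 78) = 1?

78 = 2·3·13. Inclusion–exclusion on these primes:
4758 − ⌊4758/2⌋ − ⌊4758/3⌋ − ⌊4758/13⌋ + ⌊4758/6⌋ + ⌊4758/26⌋ + ⌊4758/39⌋ − ⌊4758/78⌋ = 1464

1464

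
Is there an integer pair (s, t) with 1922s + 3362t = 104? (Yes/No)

Yes

gcd(1922, 3362): 3362 = 1·1922 + 1440; 1922 = 1·1440 + 482; 1440 = 2·482 + 476; 482 = 1·476 + 6; 476 = 79·6 + 2; 6 = 3·2 + 0 → 2
2 divides 104, so a solution exists.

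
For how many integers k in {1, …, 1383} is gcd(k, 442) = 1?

442 = 2·13·17. Inclusion–exclusion on these primes:
1383 − ⌊1383/2⌋ − ⌊1383/13⌋ − ⌊1383/17⌋ + ⌊1383/26⌋ + ⌊1383/34⌋ + ⌊1383/221⌋ − ⌊1383/442⌋ = 601

601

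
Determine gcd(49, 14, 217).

49 = 7²; 14 = 2 · 7; 217 = 7 · 31
gcd takes min exponent of each prime: 7 = 7

7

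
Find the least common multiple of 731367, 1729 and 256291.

29986047

731367 = 3² · 7 · 13 · 19 · 47; 1729 = 7 · 13 · 19; 256291 = 7 · 19 · 41 · 47
lcm takes max exponent of each prime: 3² · 7 · 13 · 19 · 41 · 47 = 29986047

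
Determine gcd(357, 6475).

7

Euclid: 6475 = 18·357 + 49; 357 = 7·49 + 14; 49 = 3·14 + 7; 14 = 2·7 + 0. Last nonzero remainder: 7.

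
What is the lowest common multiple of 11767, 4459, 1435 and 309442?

lcm(11767, 4459) = 11767·4459/gcd = 52469053/7 = 7495579
lcm(7495579, 1435) = 7495579·1435/gcd = 10756155865/287 = 37477895
lcm(37477895, 309442) = 37477895·309442/gcd = 11597234784590/7 = 1656747826370

1656747826370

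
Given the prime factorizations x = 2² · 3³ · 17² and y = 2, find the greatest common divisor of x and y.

min exponent per shared prime: 2 = 2

2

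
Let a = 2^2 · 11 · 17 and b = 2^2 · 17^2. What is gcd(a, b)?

68

min exponent per shared prime: 2^2 · 17 = 68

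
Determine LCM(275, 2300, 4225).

275 = 5² · 11; 2300 = 2² · 5² · 23; 4225 = 5² · 13²
lcm takes max exponent of each prime: 2² · 5² · 11 · 13² · 23 = 4275700

4275700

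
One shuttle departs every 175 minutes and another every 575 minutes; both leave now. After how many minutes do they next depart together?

175 = 5² · 7; 575 = 5² · 23
max exponents: 5² · 7 · 23 = 4025

4025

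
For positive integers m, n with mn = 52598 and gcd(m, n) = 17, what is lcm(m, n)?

For any two positive integers, gcd × lcm equals their product. Hence lcm = 52598 / 17 = 3094.

3094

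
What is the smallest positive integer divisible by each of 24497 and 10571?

24497 = 11 · 17 · 131; 10571 = 11 · 31²
max exponents: 11 · 17 · 31² · 131 = 23541617

23541617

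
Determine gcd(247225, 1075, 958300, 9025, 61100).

gcd(247225, 1075): 247225 = 229·1075 + 1050; 1075 = 1·1050 + 25; 1050 = 42·25 + 0 → 25
gcd(25, 958300): 958300 = 38332·25 + 0 → 25
gcd(25, 9025): 9025 = 361·25 + 0 → 25
gcd(25, 61100): 61100 = 2444·25 + 0 → 25

25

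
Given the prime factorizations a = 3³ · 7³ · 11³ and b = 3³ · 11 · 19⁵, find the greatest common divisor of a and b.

min exponent per shared prime: 3³ · 11 = 297

297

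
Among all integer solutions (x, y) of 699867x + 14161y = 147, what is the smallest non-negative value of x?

gcd(699867, 14161) = 49 (Euclid: 699867 = 49·14161 + 5978; 14161 = 2·5978 + 2205; 5978 = 2·2205 + 1568; 2205 = 1·1568 + 637; 1568 = 2·637 + 294; 637 = 2·294 + 49; 294 = 6·49 + 0), and 49 | 147.
Extended Euclid: 699867·(-45) + 14161·(2224) = 49. Scale by 3: x₀ = -135.
General solution x = x₀ + 289t; reducing mod 289 gives x = 154 (and y = -7611).

154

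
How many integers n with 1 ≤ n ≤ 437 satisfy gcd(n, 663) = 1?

Prime factors of 663: 3, 13, 17. Count integers ≤ 437 divisible by none of them.
By inclusion–exclusion: 437 − ⌊437/3⌋ − ⌊437/13⌋ − ⌊437/17⌋ + ⌊437/39⌋ + ⌊437/51⌋ + ⌊437/221⌋ − ⌊437/663⌋ = 254.

254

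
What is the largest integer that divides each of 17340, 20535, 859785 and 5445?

17340 = 2² · 3 · 5 · 17²; 20535 = 3 · 5 · 37²; 859785 = 3 · 5 · 31 · 43²; 5445 = 3² · 5 · 11²
gcd takes min exponent of each prime: 3 · 5 = 15

15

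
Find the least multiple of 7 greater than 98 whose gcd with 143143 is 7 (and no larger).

143143 = 7·20449. Any m with gcd(m, 143143) = 7 is a multiple of 7, say 7s, with s coprime to 20449.
Need s > 98/7, so s ≥ 15. First s ≥ 15 with gcd(s, 20449) = 1 is s = 15. Thus m = 7·15 = 105.

105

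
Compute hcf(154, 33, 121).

11

154 = 2 · 7 · 11; 33 = 3 · 11; 121 = 11²
gcd takes min exponent of each prime: 11 = 11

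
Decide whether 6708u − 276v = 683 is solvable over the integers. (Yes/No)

No

gcd(6708, 276): 6708 = 24·276 + 84; 276 = 3·84 + 24; 84 = 3·24 + 12; 24 = 2·12 + 0 → 12
12 does not divide 683, so a solution does not exist.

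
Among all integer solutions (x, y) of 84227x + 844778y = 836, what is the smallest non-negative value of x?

Reduce mod 844778: 84227x ≡ 836 (mod 844778). With g = gcd(84227, 844778) = 209 dividing 836, divide through: 403x ≡ 4 (mod 4042).
Since gcd(403, 4042) = 1, x ≡ 4·(403)⁻¹ ≡ 1344 (mod 4042). Smallest non-negative: 1344.

1344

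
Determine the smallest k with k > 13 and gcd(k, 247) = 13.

26

gcd(k, 247) = 13 forces 13 | k; write k = 13s. Then gcd(13s, 13·19) = 13·gcd(s, 19), so need gcd(s, 19) = 1.
13s > 13 gives s ≥ 2. The least s ≥ 2 coprime to 19 is 2, so k = 13·2 = 26.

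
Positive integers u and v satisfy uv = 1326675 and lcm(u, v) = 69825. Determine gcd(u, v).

From gcd × lcm = uv: gcd = 1326675 / 69825 = 19.

19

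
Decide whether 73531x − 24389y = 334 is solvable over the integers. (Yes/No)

Yes

By Bézout, 73531x − 24389y = 334 has integer solutions iff gcd(73531, 24389) | 334.
Euclid: 73531 = 3·24389 + 364; 24389 = 67·364 + 1; 364 = 364·1 + 0. gcd = 1; 334 mod 1 = 0. Yes.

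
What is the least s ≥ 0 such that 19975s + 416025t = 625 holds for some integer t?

9289

Euclid: 416025 = 20·19975 + 16525; 19975 = 1·16525 + 3450; 16525 = 4·3450 + 2725; 3450 = 1·2725 + 725; 2725 = 3·725 + 550; 725 = 1·550 + 175; 550 = 3·175 + 25; 175 = 7·25 + 0 → gcd = 25; 625 = 25·25.
Back-substitution yields 19975·(-2291) + 416025·(110) = 25, so one solution is s = -2291·25 = -57275, t = 110·25 = 2750.
Solutions in s differ by 416025/25 = 16641; the one in [0, 16641) is -57275 mod 16641 = 9289.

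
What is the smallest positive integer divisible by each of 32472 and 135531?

32472 = 2³ · 3² · 11 · 41; 135531 = 3² · 11 · 37²
max exponents: 2³ · 3² · 11 · 37² · 41 = 44454168

44454168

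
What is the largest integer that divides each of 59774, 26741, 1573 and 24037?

59774 = 2 · 11² · 13 · 19; 26741 = 11² · 13 · 17; 1573 = 11² · 13; 24037 = 13 · 43²
gcd takes min exponent of each prime: 13 = 13

13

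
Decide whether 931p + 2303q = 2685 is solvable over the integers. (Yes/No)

gcd(931, 2303): 2303 = 2·931 + 441; 931 = 2·441 + 49; 441 = 9·49 + 0 → 49
49 does not divide 2685, so a solution does not exist.

No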